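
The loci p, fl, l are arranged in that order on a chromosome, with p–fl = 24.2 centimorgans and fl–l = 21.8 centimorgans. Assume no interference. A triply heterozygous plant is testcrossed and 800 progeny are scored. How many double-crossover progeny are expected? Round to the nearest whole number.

42

Map distances give recombination frequencies of 0.242 and 0.218 for the two intervals.
With no interference, expected double-crossover frequency = 0.242 × 0.218 = 0.05276.
Expected number = 0.05276 × 800 = 42.20 ≈ 42.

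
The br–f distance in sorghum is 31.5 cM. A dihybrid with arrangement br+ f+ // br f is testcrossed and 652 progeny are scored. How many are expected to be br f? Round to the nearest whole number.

223

A map distance of 31.5 cM corresponds to a recombination frequency of 0.315.
The F1 is br+ f+ / br f, so br f is a parental gamete class with expected frequency (1 − r)/2 = 0.685/2 = 0.3425.
Expected number = 0.3425 × 652 = 223.31 ≈ 223.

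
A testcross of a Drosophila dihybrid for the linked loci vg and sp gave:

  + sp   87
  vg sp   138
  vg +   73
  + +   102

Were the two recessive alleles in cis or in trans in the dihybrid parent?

cis

The two most frequent classes are + + (102) and vg sp (138); these are the parental (non-recombinant) types.
So the F1 carried + + on one chromosome and vg sp on the other — the recessive alleles are on the same chromosome (cis / coupling).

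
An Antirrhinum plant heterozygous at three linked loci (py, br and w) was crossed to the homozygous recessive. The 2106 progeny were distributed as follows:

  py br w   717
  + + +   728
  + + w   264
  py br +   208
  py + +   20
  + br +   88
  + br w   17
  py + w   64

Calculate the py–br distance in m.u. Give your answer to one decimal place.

9.0 m.u.

The two most frequent reciprocal classes, + + + and py br w, are the parental types, so the F1 was + + + / py br w.
The two rarest classes, py + + and + br w, are the double crossovers. Comparing them with the parentals, only the py allele has switched, so py is the middle locus and the order is br – py – w.
Crossovers in the br–py interval produce the single-crossover classes + br + and py + w (88 + 64 = 152) plus the double crossovers (37).
RF(br–py) = (152 + 37) / 2106 = 189/2106 = 0.0897 → 9.0 m.u.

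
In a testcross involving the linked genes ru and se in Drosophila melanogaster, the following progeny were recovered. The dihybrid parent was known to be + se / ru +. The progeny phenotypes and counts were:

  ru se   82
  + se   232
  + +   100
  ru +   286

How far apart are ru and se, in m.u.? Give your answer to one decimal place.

The recombinant classes are + + and ru se: 100 + 82 = 182.
Recombination frequency = 182/700 = 0.2600 ≈ 26.0%, i.e. 26.0 m.u.

26.0 m.u.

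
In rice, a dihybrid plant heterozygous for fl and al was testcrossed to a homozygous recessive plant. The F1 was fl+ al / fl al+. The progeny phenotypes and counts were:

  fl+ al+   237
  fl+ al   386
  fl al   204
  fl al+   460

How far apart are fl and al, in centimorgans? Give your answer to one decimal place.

34.3 centimorgans

The recombinant classes are fl+ al+ and fl al: 237 + 204 = 441.
Recombination frequency = 441/1287 = 0.3427 ≈ 34.3%, i.e. 34.3 centimorgans.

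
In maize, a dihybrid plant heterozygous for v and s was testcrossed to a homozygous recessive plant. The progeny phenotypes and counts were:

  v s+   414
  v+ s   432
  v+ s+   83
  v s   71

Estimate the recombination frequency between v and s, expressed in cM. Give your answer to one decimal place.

The two most frequent classes, v+ s (432) and v s+ (414), are the parental types, so the F1 was v+ s / v s+.
The recombinant classes are v+ s+ and v s: 83 + 71 = 154.
Recombination frequency = 154/1000 = 0.1540 ≈ 15.4%, i.e. 15.4 cM.

15.4 cM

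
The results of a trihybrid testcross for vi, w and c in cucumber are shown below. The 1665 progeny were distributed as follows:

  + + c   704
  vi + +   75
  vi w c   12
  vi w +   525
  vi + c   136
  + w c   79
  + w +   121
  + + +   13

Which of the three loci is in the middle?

c

The two most frequent reciprocal classes, + + c and vi w +, are the parental types, so the F1 was + + c / vi w +.
The two rarest classes, + + + and vi w c, are the double crossovers. Comparing them with the parentals, only the c allele has switched, so c is the middle locus and the order is vi – c – w.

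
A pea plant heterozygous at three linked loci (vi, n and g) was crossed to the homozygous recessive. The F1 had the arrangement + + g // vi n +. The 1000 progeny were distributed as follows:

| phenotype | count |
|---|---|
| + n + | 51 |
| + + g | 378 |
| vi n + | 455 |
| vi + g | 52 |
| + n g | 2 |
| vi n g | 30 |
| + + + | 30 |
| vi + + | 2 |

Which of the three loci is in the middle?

The two rarest classes, + n g and vi + +, are the double crossovers. Comparing them with the parentals, only the n allele has switched, so n is the middle locus and the order is vi – n – g.

n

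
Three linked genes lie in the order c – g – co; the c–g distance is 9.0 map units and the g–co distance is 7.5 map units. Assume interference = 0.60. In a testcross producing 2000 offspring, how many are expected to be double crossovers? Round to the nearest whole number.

Map distances give recombination frequencies of 0.090 and 0.075 for the two intervals.
With interference 0.60 (so coincidence = 0.40), expected double-crossover frequency = 0.090 × 0.075 × 0.40 = 0.00270.
Expected number = 0.00270 × 2000 = 5.40 ≈ 5.

5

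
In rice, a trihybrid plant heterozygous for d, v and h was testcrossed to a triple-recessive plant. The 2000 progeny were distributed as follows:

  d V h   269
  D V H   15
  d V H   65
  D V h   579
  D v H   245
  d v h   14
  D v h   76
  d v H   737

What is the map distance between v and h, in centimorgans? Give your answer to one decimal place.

The two most frequent reciprocal classes, d v H and D V h, are the parental types, so the F1 was d v H / D V h.
The two rarest classes, d v h and D V H, are the double crossovers. Comparing them with the parentals, only the h allele has switched, so h is the middle locus and the order is d – h – v.
Crossovers in the h–v interval produce the single-crossover classes d V H and D v h (65 + 76 = 141) plus the double crossovers (29).
RF(h–v) = (141 + 29) / 2000 = 170/2000 = 0.0850 → 8.5 centimorgans.

8.5 centimorgans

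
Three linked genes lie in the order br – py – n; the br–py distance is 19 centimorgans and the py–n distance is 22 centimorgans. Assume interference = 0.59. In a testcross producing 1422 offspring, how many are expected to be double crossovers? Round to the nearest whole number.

24

Map distances give recombination frequencies of 0.190 and 0.220 for the two intervals.
With interference 0.59 (so coincidence = 0.41), expected double-crossover frequency = 0.190 × 0.220 × 0.41 = 0.01714.
Expected number = 0.01714 × 1422 = 24.37 ≈ 24.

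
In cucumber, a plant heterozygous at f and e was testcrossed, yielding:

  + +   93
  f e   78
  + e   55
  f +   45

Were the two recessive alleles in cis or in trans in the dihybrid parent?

The two most frequent classes are + + (93) and f e (78); these are the parental (non-recombinant) types.
So the F1 carried + + on one chromosome and f e on the other — the recessive alleles are on the same chromosome (cis / coupling).

cis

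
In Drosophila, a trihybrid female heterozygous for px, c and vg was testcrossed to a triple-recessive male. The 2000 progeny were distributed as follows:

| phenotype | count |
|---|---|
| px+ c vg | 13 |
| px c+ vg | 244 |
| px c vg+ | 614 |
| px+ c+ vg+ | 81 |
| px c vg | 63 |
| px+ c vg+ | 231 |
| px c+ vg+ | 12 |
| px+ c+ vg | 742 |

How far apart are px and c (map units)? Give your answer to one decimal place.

25.0 map units

The two most frequent reciprocal classes, px+ c+ vg and px c vg+, are the parental types, so the F1 was px+ c+ vg / px c vg+.
The two rarest classes, px+ c vg and px c+ vg+, are the double crossovers. Comparing them with the parentals, only the c allele has switched, so c is the middle locus and the order is px – c – vg.
Crossovers in the px–c interval produce the single-crossover classes px c+ vg and px+ c vg+ (244 + 231 = 475) plus the double crossovers (25).
RF(px–c) = (475 + 25) / 2000 = 500/2000 = 0.2500 → 25.0 map units.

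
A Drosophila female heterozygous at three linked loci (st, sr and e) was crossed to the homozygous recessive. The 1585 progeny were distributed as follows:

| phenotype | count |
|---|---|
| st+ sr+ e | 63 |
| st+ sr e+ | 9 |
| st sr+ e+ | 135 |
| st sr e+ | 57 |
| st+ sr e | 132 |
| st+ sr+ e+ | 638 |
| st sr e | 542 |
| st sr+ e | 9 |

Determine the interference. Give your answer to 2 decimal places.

0.27

The two most frequent reciprocal classes, st+ sr+ e+ and st sr e, are the parental types, so the F1 was st+ sr+ e+ / st sr e.
The two rarest classes, st+ sr e+ and st sr+ e, are the double crossovers. Comparing them with the parentals, only the sr allele has switched, so sr is the middle locus and the order is e – sr – st.
e–sr: (120 + 18)/1585 = 0.0871; sr–st: (267 + 18)/1585 = 0.1798.
Expected DCO frequency = 0.0871 × 0.1798 ≈ 0.01566; observed = 18/1585 ≈ 0.01136.
Coefficient of coincidence = 0.01136/0.01566 ≈ 0.73; interference = 1 − 0.73 = 0.27.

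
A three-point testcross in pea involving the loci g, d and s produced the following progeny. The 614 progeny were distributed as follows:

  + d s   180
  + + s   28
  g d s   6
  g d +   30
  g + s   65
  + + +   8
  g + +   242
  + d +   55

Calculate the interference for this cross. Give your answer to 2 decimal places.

0.11

The two most frequent reciprocal classes, g + + and + d s, are the parental types, so the F1 was g + + / + d s.
The two rarest classes, + + + and g d s, are the double crossovers. Comparing them with the parentals, only the g allele has switched, so g is the middle locus and the order is s – g – d.
s–g: (120 + 14)/614 = 0.2182; g–d: (58 + 14)/614 = 0.1173.
Expected DCO frequency = 0.2182 × 0.1173 ≈ 0.02559; observed = 14/614 ≈ 0.02280.
Coefficient of coincidence = 0.02280/0.02559 ≈ 0.89; interference = 1 − 0.89 = 0.11.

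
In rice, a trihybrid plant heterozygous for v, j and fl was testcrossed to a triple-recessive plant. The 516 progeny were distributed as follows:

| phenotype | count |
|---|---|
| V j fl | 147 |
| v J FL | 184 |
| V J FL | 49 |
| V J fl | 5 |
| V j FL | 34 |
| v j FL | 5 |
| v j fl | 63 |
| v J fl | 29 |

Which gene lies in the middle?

j

The two most frequent reciprocal classes, v J FL and V j fl, are the parental types, so the F1 was v J FL / V j fl.
The two rarest classes, v j FL and V J fl, are the double crossovers. Comparing them with the parentals, only the j allele has switched, so j is the middle locus and the order is v – j – fl.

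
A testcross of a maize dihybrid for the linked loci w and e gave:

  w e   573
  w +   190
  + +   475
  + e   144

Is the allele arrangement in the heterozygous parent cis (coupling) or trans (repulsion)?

cis

The two most frequent classes are + + (475) and w e (573); these are the parental (non-recombinant) types.
So the F1 carried + + on one chromosome and w e on the other — the recessive alleles are on the same chromosome (cis / coupling).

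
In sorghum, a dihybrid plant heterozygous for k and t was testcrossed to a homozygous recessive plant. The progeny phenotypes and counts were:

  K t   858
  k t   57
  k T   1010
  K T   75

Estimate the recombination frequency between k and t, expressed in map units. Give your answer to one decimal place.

6.6 map units

The two most frequent classes, K t (858) and k T (1010), are the parental types, so the F1 was K t / k T.
The recombinant classes are K T and k t: 75 + 57 = 132.
Recombination frequency = 132/2000 = 0.0660 ≈ 6.6%, i.e. 6.6 map units.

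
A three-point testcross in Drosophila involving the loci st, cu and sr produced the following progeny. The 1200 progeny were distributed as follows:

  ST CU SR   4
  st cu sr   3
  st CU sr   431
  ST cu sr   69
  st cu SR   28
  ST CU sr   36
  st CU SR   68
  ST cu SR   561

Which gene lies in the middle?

cu

The two most frequent reciprocal classes, st CU sr and ST cu SR, are the parental types, so the F1 was st CU sr / ST cu SR.
The two rarest classes, st cu sr and ST CU SR, are the double crossovers. Comparing them with the parentals, only the cu allele has switched, so cu is the middle locus and the order is sr – cu – st.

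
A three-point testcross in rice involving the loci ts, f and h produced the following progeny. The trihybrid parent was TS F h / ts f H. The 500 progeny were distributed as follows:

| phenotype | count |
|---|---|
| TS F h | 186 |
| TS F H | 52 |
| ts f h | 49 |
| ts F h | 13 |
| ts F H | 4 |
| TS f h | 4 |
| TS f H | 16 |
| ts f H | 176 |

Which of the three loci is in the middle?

The two rarest classes, TS f h and ts F H, are the double crossovers. Comparing them with the parentals, only the f allele has switched, so f is the middle locus and the order is ts – f – h.

f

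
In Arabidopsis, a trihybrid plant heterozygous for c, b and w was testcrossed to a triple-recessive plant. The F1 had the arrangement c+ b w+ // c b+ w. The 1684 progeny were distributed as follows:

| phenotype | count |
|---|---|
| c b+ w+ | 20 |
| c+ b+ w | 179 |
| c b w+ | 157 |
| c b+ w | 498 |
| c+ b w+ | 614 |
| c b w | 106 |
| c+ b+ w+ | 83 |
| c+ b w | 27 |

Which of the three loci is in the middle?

The two rarest classes, c+ b w and c b+ w+, are the double crossovers. Comparing them with the parentals, only the w allele has switched, so w is the middle locus and the order is b – w – c.

w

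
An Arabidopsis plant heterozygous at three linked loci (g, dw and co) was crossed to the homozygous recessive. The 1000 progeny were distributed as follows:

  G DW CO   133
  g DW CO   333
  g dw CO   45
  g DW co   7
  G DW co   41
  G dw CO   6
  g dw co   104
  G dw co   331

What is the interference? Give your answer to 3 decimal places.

0.475

The two most frequent reciprocal classes, g DW CO and G dw co, are the parental types, so the F1 was g DW CO / G dw co.
The two rarest classes, g DW co and G dw CO, are the double crossovers. Comparing them with the parentals, only the co allele has switched, so co is the middle locus and the order is g – co – dw.
g–co: (237 + 13)/1000 = 0.2500; co–dw: (86 + 13)/1000 = 0.0990.
Expected DCO frequency = 0.2500 × 0.0990 ≈ 0.02475; observed = 13/1000 ≈ 0.01300.
Coefficient of coincidence = 0.01300/0.02475 ≈ 0.525; interference = 1 − 0.525 = 0.475.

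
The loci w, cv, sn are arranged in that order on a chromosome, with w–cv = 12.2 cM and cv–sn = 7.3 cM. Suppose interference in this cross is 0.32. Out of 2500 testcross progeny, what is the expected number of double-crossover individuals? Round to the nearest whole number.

15

Map distances give recombination frequencies of 0.122 and 0.073 for the two intervals.
With interference 0.32 (so coincidence = 0.68), expected double-crossover frequency = 0.122 × 0.073 × 0.68 = 0.00606.
Expected number = 0.00606 × 2500 = 15.14 ≈ 15.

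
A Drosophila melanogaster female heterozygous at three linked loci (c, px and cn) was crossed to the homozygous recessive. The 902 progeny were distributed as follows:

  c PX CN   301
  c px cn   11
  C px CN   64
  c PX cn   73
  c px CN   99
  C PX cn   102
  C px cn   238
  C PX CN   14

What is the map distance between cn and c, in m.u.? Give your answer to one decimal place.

The two most frequent reciprocal classes, c PX CN and C px cn, are the parental types, so the F1 was c PX CN / C px cn.
The two rarest classes, C PX CN and c px cn, are the double crossovers. Comparing them with the parentals, only the c allele has switched, so c is the middle locus and the order is px – c – cn.
Crossovers in the c–cn interval produce the single-crossover classes c PX cn and C px CN (73 + 64 = 137) plus the double crossovers (25).
RF(c–cn) = (137 + 25) / 902 = 162/902 = 0.1796 → 18.0 m.u.

18.0 m.u.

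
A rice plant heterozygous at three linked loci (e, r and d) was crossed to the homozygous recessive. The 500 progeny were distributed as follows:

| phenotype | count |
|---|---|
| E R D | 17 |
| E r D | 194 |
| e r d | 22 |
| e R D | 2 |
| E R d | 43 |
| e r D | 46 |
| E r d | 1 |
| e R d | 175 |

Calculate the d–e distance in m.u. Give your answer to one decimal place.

The two most frequent reciprocal classes, E r D and e R d, are the parental types, so the F1 was E r D / e R d.
The two rarest classes, E r d and e R D, are the double crossovers. Comparing them with the parentals, only the d allele has switched, so d is the middle locus and the order is e – d – r.
Crossovers in the e–d interval produce the single-crossover classes e r D and E R d (46 + 43 = 89) plus the double crossovers (3).
RF(e–d) = (89 + 3) / 500 = 92/500 = 0.1840 → 18.4 m.u.

18.4 m.u.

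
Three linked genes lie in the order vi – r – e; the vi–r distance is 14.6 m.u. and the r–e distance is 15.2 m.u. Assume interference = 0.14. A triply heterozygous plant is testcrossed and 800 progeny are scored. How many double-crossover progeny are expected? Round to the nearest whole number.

Map distances give recombination frequencies of 0.146 and 0.152 for the two intervals.
With interference 0.14 (so coincidence = 0.86), expected double-crossover frequency = 0.146 × 0.152 × 0.86 = 0.01909.
Expected number = 0.01909 × 800 = 15.27 ≈ 15.

15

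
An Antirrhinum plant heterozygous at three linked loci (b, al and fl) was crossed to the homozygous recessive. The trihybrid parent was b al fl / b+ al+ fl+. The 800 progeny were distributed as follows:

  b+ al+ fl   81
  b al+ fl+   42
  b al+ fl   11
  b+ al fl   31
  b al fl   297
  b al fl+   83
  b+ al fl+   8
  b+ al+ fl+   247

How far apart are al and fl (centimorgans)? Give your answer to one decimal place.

22.9 centimorgans

The two rarest classes, b al+ fl and b+ al fl+, are the double crossovers. Comparing them with the parentals, only the al allele has switched, so al is the middle locus and the order is b – al – fl.
Crossovers in the al–fl interval produce the single-crossover classes b al fl+ and b+ al+ fl (83 + 81 = 164) plus the double crossovers (19).
RF(al–fl) = (164 + 19) / 800 = 183/800 = 0.2288 → 22.9 centimorgans.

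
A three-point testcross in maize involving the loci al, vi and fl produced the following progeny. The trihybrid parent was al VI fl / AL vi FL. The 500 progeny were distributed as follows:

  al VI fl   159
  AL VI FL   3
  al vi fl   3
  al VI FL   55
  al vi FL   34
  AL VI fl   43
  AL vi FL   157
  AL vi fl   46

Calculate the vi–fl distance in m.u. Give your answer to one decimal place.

The two rarest classes, al vi fl and AL VI FL, are the double crossovers. Comparing them with the parentals, only the vi allele has switched, so vi is the middle locus and the order is fl – vi – al.
Crossovers in the fl–vi interval produce the single-crossover classes al VI FL and AL vi fl (55 + 46 = 101) plus the double crossovers (6).
RF(fl–vi) = (101 + 6) / 500 = 107/500 = 0.2140 → 21.4 m.u.

21.4 m.u.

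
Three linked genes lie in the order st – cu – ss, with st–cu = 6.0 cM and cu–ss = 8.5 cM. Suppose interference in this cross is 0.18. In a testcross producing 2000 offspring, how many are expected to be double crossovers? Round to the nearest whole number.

Map distances give recombination frequencies of 0.060 and 0.085 for the two intervals.
With interference 0.18 (so coincidence = 0.82), expected double-crossover frequency = 0.060 × 0.085 × 0.82 = 0.00418.
Expected number = 0.00418 × 2000 = 8.36 ≈ 8.

8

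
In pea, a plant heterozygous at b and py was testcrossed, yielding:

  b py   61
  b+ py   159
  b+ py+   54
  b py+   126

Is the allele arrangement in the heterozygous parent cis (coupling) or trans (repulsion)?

trans

The two most frequent classes are b+ py (159) and b py+ (126); these are the parental (non-recombinant) types.
So the F1 carried b+ py on one chromosome and b py+ on the other — the recessive alleles are on opposite chromosomes (trans / repulsion).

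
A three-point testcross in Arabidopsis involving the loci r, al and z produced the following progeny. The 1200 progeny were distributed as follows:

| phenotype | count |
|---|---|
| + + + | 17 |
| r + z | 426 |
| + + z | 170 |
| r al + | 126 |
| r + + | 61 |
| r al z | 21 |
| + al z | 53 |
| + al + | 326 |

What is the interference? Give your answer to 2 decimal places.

The two most frequent reciprocal classes, + al + and r + z, are the parental types, so the F1 was + al + / r + z.
The two rarest classes, + + + and r al z, are the double crossovers. Comparing them with the parentals, only the al allele has switched, so al is the middle locus and the order is z – al – r.
z–al: (114 + 38)/1200 = 0.1267; al–r: (296 + 38)/1200 = 0.2783.
Expected DCO frequency = 0.1267 × 0.2783 ≈ 0.03526; observed = 38/1200 ≈ 0.03167.
Coefficient of coincidence = 0.03167/0.03526 ≈ 0.90; interference = 1 − 0.90 = 0.10.

0.10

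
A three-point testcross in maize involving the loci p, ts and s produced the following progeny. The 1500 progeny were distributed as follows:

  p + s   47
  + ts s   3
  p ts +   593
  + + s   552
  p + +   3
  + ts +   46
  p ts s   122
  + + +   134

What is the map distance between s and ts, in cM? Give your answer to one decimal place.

17.5 cM

The two most frequent reciprocal classes, p ts + and + + s, are the parental types, so the F1 was p ts + / + + s.
The two rarest classes, p + + and + ts s, are the double crossovers. Comparing them with the parentals, only the ts allele has switched, so ts is the middle locus and the order is p – ts – s.
Crossovers in the ts–s interval produce the single-crossover classes p ts s and + + + (122 + 134 = 256) plus the double crossovers (6).
RF(ts–s) = (256 + 6) / 1500 = 262/1500 = 0.1747 → 17.5 cM.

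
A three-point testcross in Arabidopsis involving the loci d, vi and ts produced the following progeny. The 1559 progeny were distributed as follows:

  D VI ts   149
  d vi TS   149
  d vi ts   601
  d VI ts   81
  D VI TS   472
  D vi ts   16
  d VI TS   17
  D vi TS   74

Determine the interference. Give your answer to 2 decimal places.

The two most frequent reciprocal classes, D VI TS and d vi ts, are the parental types, so the F1 was D VI TS / d vi ts.
The two rarest classes, d VI TS and D vi ts, are the double crossovers. Comparing them with the parentals, only the d allele has switched, so d is the middle locus and the order is vi – d – ts.
vi–d: (155 + 33)/1559 = 0.1206; d–ts: (298 + 33)/1559 = 0.2123.
Expected DCO frequency = 0.1206 × 0.2123 ≈ 0.02560; observed = 33/1559 ≈ 0.02117.
Coefficient of coincidence = 0.02117/0.02560 ≈ 0.83; interference = 1 − 0.83 = 0.17.

0.17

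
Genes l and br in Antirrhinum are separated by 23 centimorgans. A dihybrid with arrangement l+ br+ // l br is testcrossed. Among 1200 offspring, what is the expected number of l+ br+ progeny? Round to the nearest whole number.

A map distance of 23 centimorgans corresponds to a recombination frequency of 0.230.
The F1 is l+ br+ / l br, so l+ br+ is a parental gamete class with expected frequency (1 − r)/2 = 0.770/2 = 0.3850.
Expected number = 0.3850 × 1200 = 462.00 ≈ 462.

462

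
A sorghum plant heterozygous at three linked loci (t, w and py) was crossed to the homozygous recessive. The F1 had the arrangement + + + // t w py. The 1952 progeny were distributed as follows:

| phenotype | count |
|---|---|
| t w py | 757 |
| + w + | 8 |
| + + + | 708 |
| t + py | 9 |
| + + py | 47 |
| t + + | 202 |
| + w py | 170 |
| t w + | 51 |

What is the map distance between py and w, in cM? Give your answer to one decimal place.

5.9 cM

The two rarest classes, + w + and t + py, are the double crossovers. Comparing them with the parentals, only the w allele has switched, so w is the middle locus and the order is t – w – py.
Crossovers in the w–py interval produce the single-crossover classes + + py and t w + (47 + 51 = 98) plus the double crossovers (17).
RF(w–py) = (98 + 17) / 1952 = 115/1952 = 0.0589 → 5.9 cM.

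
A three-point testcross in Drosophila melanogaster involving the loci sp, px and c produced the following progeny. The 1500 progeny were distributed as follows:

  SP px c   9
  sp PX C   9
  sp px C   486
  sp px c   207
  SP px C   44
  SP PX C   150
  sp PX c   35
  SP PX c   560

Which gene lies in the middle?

px

The two most frequent reciprocal classes, SP PX c and sp px C, are the parental types, so the F1 was SP PX c / sp px C.
The two rarest classes, SP px c and sp PX C, are the double crossovers. Comparing them with the parentals, only the px allele has switched, so px is the middle locus and the order is sp – px – c.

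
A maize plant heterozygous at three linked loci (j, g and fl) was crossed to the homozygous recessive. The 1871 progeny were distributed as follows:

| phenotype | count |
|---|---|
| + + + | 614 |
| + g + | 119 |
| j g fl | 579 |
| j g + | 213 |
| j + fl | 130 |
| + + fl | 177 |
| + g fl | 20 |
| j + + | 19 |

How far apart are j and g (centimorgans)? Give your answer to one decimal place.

The two most frequent reciprocal classes, j g fl and + + +, are the parental types, so the F1 was j g fl / + + +.
The two rarest classes, + g fl and j + +, are the double crossovers. Comparing them with the parentals, only the j allele has switched, so j is the middle locus and the order is fl – j – g.
Crossovers in the j–g interval produce the single-crossover classes j + fl and + g + (130 + 119 = 249) plus the double crossovers (39).
RF(j–g) = (249 + 39) / 1871 = 288/1871 = 0.1539 → 15.4 centimorgans.

15.4 centimorgans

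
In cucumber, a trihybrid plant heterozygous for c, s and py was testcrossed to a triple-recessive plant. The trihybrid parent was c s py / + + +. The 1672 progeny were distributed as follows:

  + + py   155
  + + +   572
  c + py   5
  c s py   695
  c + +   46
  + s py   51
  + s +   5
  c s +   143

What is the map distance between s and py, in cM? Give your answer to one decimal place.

The two rarest classes, c + py and + s +, are the double crossovers. Comparing them with the parentals, only the s allele has switched, so s is the middle locus and the order is py – s – c.
Crossovers in the py–s interval produce the single-crossover classes c s + and + + py (143 + 155 = 298) plus the double crossovers (10).
RF(py–s) = (298 + 10) / 1672 = 308/1672 = 0.1842 → 18.4 cM.

18.4 cM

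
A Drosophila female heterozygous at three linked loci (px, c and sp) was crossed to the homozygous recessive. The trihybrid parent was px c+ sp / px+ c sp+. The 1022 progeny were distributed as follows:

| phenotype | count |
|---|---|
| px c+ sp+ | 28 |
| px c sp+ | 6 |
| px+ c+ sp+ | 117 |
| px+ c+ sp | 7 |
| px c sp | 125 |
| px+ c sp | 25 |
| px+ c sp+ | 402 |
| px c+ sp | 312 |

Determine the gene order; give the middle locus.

px

The two rarest classes, px+ c+ sp and px c sp+, are the double crossovers. Comparing them with the parentals, only the px allele has switched, so px is the middle locus and the order is sp – px – c.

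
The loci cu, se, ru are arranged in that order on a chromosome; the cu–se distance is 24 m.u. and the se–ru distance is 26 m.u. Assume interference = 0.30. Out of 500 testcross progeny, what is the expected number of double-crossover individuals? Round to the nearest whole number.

Map distances give recombination frequencies of 0.240 and 0.260 for the two intervals.
With interference 0.30 (so coincidence = 0.70), expected double-crossover frequency = 0.240 × 0.260 × 0.70 = 0.04368.
Expected number = 0.04368 × 500 = 21.84 ≈ 22.

22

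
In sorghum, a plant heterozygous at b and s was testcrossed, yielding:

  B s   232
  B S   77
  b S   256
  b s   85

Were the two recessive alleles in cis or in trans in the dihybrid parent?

trans

The two most frequent classes are B s (232) and b S (256); these are the parental (non-recombinant) types.
So the F1 carried B s on one chromosome and b S on the other — the recessive alleles are on opposite chromosomes (trans / repulsion).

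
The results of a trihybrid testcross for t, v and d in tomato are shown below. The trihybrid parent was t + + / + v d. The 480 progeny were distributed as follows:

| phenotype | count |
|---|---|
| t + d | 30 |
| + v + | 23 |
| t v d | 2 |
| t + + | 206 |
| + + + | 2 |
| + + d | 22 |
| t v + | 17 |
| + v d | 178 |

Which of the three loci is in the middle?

The two rarest classes, + + + and t v d, are the double crossovers. Comparing them with the parentals, only the t allele has switched, so t is the middle locus and the order is v – t – d.

t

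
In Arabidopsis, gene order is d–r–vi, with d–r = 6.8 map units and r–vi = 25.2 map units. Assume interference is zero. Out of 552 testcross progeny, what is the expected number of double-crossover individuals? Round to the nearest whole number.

9

Map distances give recombination frequencies of 0.068 and 0.252 for the two intervals.
With no interference, expected double-crossover frequency = 0.068 × 0.252 = 0.01714.
Expected number = 0.01714 × 552 = 9.46 ≈ 9.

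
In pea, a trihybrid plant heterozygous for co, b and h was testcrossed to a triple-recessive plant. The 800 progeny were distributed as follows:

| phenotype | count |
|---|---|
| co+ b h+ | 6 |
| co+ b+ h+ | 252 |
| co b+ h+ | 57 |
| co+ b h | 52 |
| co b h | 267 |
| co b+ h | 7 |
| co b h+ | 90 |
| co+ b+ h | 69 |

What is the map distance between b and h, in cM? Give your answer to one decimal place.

The two most frequent reciprocal classes, co b h and co+ b+ h+, are the parental types, so the F1 was co b h / co+ b+ h+.
The two rarest classes, co b+ h and co+ b h+, are the double crossovers. Comparing them with the parentals, only the b allele has switched, so b is the middle locus and the order is co – b – h.
Crossovers in the b–h interval produce the single-crossover classes co b h+ and co+ b+ h (90 + 69 = 159) plus the double crossovers (13).
RF(b–h) = (159 + 13) / 800 = 172/800 = 0.2150 → 21.5 cM.

21.5 cM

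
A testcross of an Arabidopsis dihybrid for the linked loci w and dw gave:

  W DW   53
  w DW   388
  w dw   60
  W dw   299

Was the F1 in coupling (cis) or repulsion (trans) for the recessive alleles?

trans

The two most frequent classes are W dw (299) and w DW (388); these are the parental (non-recombinant) types.
So the F1 carried W dw on one chromosome and w DW on the other — the recessive alleles are on opposite chromosomes (trans / repulsion).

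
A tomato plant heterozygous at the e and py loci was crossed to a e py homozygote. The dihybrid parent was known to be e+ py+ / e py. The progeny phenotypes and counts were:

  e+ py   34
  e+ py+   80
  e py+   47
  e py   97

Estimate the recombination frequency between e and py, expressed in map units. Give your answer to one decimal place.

31.4 map units

The recombinant classes are e+ py and e py+: 34 + 47 = 81.
Recombination frequency = 81/258 = 0.3140 ≈ 31.4%, i.e. 31.4 map units.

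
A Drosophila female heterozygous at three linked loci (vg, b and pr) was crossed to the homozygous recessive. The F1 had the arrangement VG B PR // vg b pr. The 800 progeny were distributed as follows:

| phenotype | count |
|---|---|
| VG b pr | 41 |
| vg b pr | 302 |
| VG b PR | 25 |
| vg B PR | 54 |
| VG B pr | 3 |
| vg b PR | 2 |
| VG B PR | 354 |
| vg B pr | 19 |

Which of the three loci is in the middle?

The two rarest classes, VG B pr and vg b PR, are the double crossovers. Comparing them with the parentals, only the pr allele has switched, so pr is the middle locus and the order is vg – pr – b.

pr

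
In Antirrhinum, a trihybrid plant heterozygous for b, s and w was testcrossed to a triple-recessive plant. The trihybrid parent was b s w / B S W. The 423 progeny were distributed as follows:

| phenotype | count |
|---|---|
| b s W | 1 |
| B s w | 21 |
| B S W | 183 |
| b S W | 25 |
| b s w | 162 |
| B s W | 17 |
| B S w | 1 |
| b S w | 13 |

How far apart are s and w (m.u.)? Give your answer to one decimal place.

7.6 m.u.

The two rarest classes, b s W and B S w, are the double crossovers. Comparing them with the parentals, only the w allele has switched, so w is the middle locus and the order is s – w – b.
Crossovers in the s–w interval produce the single-crossover classes b S w and B s W (13 + 17 = 30) plus the double crossovers (2).
RF(s–w) = (30 + 2) / 423 = 32/423 = 0.0757 → 7.6 m.u.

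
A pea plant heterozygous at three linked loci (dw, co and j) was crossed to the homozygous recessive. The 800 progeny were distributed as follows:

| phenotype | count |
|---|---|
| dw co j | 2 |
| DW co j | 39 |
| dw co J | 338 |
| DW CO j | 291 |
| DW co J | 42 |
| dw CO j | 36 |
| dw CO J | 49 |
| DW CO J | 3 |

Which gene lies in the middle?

The two most frequent reciprocal classes, DW CO j and dw co J, are the parental types, so the F1 was DW CO j / dw co J.
The two rarest classes, DW CO J and dw co j, are the double crossovers. Comparing them with the parentals, only the j allele has switched, so j is the middle locus and the order is co – j – dw.

j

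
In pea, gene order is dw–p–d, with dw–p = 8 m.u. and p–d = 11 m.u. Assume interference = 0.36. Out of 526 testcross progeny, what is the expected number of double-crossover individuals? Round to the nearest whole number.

3

Map distances give recombination frequencies of 0.080 and 0.110 for the two intervals.
With interference 0.36 (so coincidence = 0.64), expected double-crossover frequency = 0.080 × 0.110 × 0.64 = 0.00563.
Expected number = 0.00563 × 526 = 2.96 ≈ 3.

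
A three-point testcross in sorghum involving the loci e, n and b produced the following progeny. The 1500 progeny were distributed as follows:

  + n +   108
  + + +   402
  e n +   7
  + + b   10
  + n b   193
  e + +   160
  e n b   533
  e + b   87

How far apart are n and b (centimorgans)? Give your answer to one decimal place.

14.1 centimorgans

The two most frequent reciprocal classes, + + + and e n b, are the parental types, so the F1 was + + + / e n b.
The two rarest classes, + + b and e n +, are the double crossovers. Comparing them with the parentals, only the b allele has switched, so b is the middle locus and the order is n – b – e.
Crossovers in the n–b interval produce the single-crossover classes + n + and e + b (108 + 87 = 195) plus the double crossovers (17).
RF(n–b) = (195 + 17) / 1500 = 212/1500 = 0.1413 → 14.1 centimorgans.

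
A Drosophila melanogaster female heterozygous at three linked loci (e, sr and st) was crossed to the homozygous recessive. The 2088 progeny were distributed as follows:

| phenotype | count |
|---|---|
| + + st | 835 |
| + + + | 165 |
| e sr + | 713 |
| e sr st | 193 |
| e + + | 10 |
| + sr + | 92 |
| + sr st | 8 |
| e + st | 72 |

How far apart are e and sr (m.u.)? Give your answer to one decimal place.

8.7 m.u.

The two most frequent reciprocal classes, e sr + and + + st, are the parental types, so the F1 was e sr + / + + st.
The two rarest classes, e + + and + sr st, are the double crossovers. Comparing them with the parentals, only the sr allele has switched, so sr is the middle locus and the order is e – sr – st.
Crossovers in the e–sr interval produce the single-crossover classes + sr + and e + st (92 + 72 = 164) plus the double crossovers (18).
RF(e–sr) = (164 + 18) / 2088 = 182/2088 = 0.0872 → 8.7 m.u.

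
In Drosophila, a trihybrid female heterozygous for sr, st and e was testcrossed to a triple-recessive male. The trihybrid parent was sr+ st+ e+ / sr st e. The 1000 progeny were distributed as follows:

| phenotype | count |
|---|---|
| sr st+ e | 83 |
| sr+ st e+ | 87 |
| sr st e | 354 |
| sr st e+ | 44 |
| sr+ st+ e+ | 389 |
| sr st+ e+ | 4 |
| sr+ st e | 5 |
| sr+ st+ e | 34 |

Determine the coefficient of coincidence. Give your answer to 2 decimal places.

0.58

The two rarest classes, sr st+ e+ and sr+ st e, are the double crossovers. Comparing them with the parentals, only the sr allele has switched, so sr is the middle locus and the order is st – sr – e.
st–sr: (170 + 9)/1000 = 0.1790; sr–e: (78 + 9)/1000 = 0.0870.
Expected DCO frequency = 0.1790 × 0.0870 ≈ 0.01557; observed = 9/1000 ≈ 0.00900.
Coefficient of coincidence = 0.00900/0.01557 ≈ 0.58.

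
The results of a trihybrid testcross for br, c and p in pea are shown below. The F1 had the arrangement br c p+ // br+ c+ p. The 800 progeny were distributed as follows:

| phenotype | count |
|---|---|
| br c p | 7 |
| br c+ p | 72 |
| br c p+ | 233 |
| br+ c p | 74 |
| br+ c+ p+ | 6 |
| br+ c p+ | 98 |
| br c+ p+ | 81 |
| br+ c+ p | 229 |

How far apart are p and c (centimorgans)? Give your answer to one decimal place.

The two rarest classes, br c p and br+ c+ p+, are the double crossovers. Comparing them with the parentals, only the p allele has switched, so p is the middle locus and the order is br – p – c.
Crossovers in the p–c interval produce the single-crossover classes br c+ p+ and br+ c p (81 + 74 = 155) plus the double crossovers (13).
RF(p–c) = (155 + 13) / 800 = 168/800 = 0.2100 → 21.0 centimorgans.

21.0 centimorgans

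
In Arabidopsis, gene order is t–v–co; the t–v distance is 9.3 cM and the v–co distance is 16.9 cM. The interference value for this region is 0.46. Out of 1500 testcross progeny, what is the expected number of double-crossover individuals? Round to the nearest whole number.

Map distances give recombination frequencies of 0.093 and 0.169 for the two intervals.
With interference 0.46 (so coincidence = 0.54), expected double-crossover frequency = 0.093 × 0.169 × 0.54 = 0.00849.
Expected number = 0.00849 × 1500 = 12.73 ≈ 13.

13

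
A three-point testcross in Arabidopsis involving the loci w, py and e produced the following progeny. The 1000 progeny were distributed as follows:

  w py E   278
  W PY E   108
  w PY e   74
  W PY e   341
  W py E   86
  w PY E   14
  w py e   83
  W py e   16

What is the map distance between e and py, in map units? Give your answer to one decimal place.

The two most frequent reciprocal classes, w py E and W PY e, are the parental types, so the F1 was w py E / W PY e.
The two rarest classes, w PY E and W py e, are the double crossovers. Comparing them with the parentals, only the py allele has switched, so py is the middle locus and the order is w – py – e.
Crossovers in the py–e interval produce the single-crossover classes w py e and W PY E (83 + 108 = 191) plus the double crossovers (30).
RF(py–e) = (191 + 30) / 1000 = 221/1000 = 0.2210 → 22.1 map units.

22.1 map units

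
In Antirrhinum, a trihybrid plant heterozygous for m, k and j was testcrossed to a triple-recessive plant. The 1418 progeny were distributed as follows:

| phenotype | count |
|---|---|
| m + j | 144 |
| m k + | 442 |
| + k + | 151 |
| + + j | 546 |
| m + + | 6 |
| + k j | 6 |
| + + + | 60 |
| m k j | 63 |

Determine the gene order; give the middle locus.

k

The two most frequent reciprocal classes, m k + and + + j, are the parental types, so the F1 was m k + / + + j.
The two rarest classes, m + + and + k j, are the double crossovers. Comparing them with the parentals, only the k allele has switched, so k is the middle locus and the order is j – k – m.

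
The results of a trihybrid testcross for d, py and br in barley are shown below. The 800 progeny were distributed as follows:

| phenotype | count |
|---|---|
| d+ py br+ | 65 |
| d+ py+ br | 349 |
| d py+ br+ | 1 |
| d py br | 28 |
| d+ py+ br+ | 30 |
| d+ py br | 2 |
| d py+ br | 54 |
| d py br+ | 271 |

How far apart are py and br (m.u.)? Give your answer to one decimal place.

The two most frequent reciprocal classes, d+ py+ br and d py br+, are the parental types, so the F1 was d+ py+ br / d py br+.
The two rarest classes, d+ py br and d py+ br+, are the double crossovers. Comparing them with the parentals, only the py allele has switched, so py is the middle locus and the order is d – py – br.
Crossovers in the py–br interval produce the single-crossover classes d+ py+ br+ and d py br (30 + 28 = 58) plus the double crossovers (3).
RF(py–br) = (58 + 3) / 800 = 61/800 = 0.0762 → 7.6 m.u.

7.6 m.u.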